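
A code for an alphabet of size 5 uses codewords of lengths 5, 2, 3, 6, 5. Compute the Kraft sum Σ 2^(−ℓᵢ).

With common denominator 2^6 = 64: Σ 2^(−ℓᵢ) = 2/64 + 16/64 + 8/64 + 1/64 + 2/64 = 29/64 = 0.453125.

0.453125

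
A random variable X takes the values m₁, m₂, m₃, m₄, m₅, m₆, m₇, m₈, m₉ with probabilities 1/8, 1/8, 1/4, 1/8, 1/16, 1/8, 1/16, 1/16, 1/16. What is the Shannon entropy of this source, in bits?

Each probability is a power of 1/2, so log₂(1/p) is an integer.
H = Σ p·log₂(1/p) = 1/8·3 + 1/8·3 + 1/4·2 + 1/8·3 + 1/16·4 + 1/8·3 + 1/16·4 + 1/16·4 + 1/16·4 = 3 bits.

3 bits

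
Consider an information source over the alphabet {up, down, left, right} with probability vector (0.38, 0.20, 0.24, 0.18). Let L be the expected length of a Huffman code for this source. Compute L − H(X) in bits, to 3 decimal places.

Entropy H = −Σ p log₂ p ≈ 1.9343 bits.
Huffman merges: 9/50+1/5→19/50; 6/25+19/50→31/50; 19/50+31/50→1. L = 2 ≈ 2.0000.
L − H = 2.0000 − 1.9343 = 0.066 bits.

0.066 bits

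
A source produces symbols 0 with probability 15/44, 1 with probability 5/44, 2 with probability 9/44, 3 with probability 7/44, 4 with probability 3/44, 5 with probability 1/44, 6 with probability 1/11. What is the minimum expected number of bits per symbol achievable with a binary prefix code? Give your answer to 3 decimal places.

Repeatedly combine the two least-probable nodes; the expected code length is the sum of the merged weights.
merge 1/44 + 3/44 → 1/11
merge 1/11 + 1/11 → 2/11
merge 5/44 + 7/44 → 3/11
merge 2/11 + 9/44 → 17/44
merge 3/11 + 15/44 → 27/44
merge 17/44 + 27/44 → 1
L = 1/11 + 2/11 + 3/11 + 17/44 + 27/44 + 1 = 28/11 ≈ 2.545 bits/symbol.

2.545 bits/symbol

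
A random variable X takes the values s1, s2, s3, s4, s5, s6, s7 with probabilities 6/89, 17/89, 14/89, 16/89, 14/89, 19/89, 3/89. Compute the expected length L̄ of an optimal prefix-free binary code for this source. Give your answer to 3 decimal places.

Repeatedly combine the two least-probable nodes; the expected code length is the sum of the merged weights.
merge 3/89 + 6/89 → 9/89
merge 9/89 + 14/89 → 23/89
merge 14/89 + 16/89 → 30/89
merge 17/89 + 19/89 → 36/89
merge 23/89 + 30/89 → 53/89
merge 36/89 + 53/89 → 1
L = 9/89 + 23/89 + 30/89 + 36/89 + 53/89 + 1 = 240/89 ≈ 2.697 bits/symbol.

2.697 bits/symbol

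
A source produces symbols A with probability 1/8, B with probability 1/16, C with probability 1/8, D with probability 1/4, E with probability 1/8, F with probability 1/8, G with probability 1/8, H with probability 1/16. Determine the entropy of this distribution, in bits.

2.875 bits

Each probability is a power of 1/2, so log₂(1/p) is an integer.
H = Σ p·log₂(1/p) = 1/8·3 + 1/16·4 + 1/8·3 + 1/4·2 + 1/8·3 + 1/8·3 + 1/8·3 + 1/16·4 = 2.875 bits.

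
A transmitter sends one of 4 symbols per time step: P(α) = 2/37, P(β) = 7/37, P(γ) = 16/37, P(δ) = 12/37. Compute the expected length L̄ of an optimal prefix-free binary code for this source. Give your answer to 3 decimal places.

1.811 bits/symbol

Repeatedly combine the two least-probable nodes; the expected code length is the sum of the merged weights.
merge 2/37 + 7/37 → 9/37
merge 9/37 + 12/37 → 21/37
merge 16/37 + 21/37 → 1
L = 9/37 + 21/37 + 1 = 67/37 ≈ 1.811 bits/symbol.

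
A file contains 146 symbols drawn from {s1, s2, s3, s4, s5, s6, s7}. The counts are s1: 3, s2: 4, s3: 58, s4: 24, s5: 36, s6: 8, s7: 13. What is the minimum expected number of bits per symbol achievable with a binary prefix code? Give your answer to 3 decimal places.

Probabilities are the counts divided by 146.
Repeatedly combine the two least-probable nodes; the expected code length is the sum of the merged weights.
merge 3/146 + 2/73 → 7/146
merge 7/146 + 4/73 → 15/146
merge 13/146 + 15/146 → 14/73
merge 12/73 + 14/73 → 26/73
merge 18/73 + 26/73 → 44/73
merge 29/73 + 44/73 → 1
L = 7/146 + 15/146 + 14/73 + 26/73 + 44/73 + 1 = 168/73 ≈ 2.301 bits/symbol.

2.301 bits/symbol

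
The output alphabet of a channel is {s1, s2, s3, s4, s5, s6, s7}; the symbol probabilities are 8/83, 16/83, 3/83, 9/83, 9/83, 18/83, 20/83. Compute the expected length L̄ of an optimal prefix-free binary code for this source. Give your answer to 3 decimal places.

2.675 bits/symbol

Repeatedly combine the two least-probable nodes; the expected code length is the sum of the merged weights.
merge 3/83 + 8/83 → 11/83
merge 9/83 + 9/83 → 18/83
merge 11/83 + 16/83 → 27/83
merge 18/83 + 18/83 → 36/83
merge 20/83 + 27/83 → 47/83
merge 36/83 + 47/83 → 1
L = 11/83 + 18/83 + 27/83 + 36/83 + 47/83 + 1 = 222/83 ≈ 2.675 bits/symbol.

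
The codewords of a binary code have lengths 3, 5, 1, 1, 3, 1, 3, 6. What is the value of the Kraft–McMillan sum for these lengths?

With common denominator 2^6 = 64: Σ 2^(−ℓᵢ) = 8/64 + 2/64 + 32/64 + 32/64 + 8/64 + 32/64 + 8/64 + 1/64 = 123/64 = 1.921875.

1.921875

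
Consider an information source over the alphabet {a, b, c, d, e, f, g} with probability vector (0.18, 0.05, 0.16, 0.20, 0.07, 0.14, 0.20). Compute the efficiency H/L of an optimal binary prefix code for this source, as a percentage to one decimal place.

98.5%

Entropy H = −Σ p log₂ p ≈ 2.6789 bits.
Huffman merges: 1/20+7/100→3/25; 3/25+7/50→13/50; 4/25+9/50→17/50; 1/5+1/5→2/5; 13/50+17/50→3/5; 2/5+3/5→1. L = 68/25 ≈ 2.7200.
Efficiency = H/L = 2.6789/2.7200 = 98.5%.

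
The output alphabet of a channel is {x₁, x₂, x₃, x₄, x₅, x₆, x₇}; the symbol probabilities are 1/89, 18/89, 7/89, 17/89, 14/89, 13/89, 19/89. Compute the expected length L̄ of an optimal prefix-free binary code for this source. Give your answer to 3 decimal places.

Repeatedly combine the two least-probable nodes; the expected code length is the sum of the merged weights.
merge 1/89 + 7/89 → 8/89
merge 8/89 + 13/89 → 21/89
merge 14/89 + 17/89 → 31/89
merge 18/89 + 19/89 → 37/89
merge 21/89 + 31/89 → 52/89
merge 37/89 + 52/89 → 1
L = 8/89 + 21/89 + 31/89 + 37/89 + 52/89 + 1 = 238/89 ≈ 2.674 bits/symbol.

2.674 bits/symbol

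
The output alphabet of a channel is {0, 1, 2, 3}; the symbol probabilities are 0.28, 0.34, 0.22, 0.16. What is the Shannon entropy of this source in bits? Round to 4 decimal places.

H = −Σ pᵢ log₂ pᵢ.
−0.28·log₂(0.28) = 0.5142
−0.34·log₂(0.34) = 0.5292
−0.22·log₂(0.22) = 0.4806
−0.16·log₂(0.16) = 0.4230
Sum ≈ 1.9470 → 1.9470 bits.

1.9470 bits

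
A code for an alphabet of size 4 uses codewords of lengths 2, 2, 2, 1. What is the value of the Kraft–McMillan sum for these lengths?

1.25

With common denominator 2^2 = 4: Σ 2^(−ℓᵢ) = 1/4 + 1/4 + 1/4 + 2/4 = 5/4 = 1.25.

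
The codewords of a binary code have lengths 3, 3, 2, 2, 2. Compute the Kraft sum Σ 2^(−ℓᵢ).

With common denominator 2^3 = 8: Σ 2^(−ℓᵢ) = 1/8 + 1/8 + 2/8 + 2/8 + 2/8 = 8/8 = 1.

1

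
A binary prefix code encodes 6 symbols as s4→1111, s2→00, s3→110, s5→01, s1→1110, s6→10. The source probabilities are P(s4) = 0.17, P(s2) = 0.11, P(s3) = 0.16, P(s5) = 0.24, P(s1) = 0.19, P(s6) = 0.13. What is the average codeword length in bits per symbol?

2.88 bits/symbol

L̄ = Σ pᵢ·ℓᵢ = 0.17·4 + 0.11·2 + 0.16·3 + 0.24·2 + 0.19·4 + 0.13·2 = 2.88 bits/symbol.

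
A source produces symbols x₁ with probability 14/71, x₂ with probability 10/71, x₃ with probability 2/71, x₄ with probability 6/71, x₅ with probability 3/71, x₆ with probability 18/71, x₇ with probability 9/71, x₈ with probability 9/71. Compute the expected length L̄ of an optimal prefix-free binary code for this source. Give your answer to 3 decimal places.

Repeatedly combine the two least-probable nodes; the expected code length is the sum of the merged weights.
merge 2/71 + 3/71 → 5/71
merge 5/71 + 6/71 → 11/71
merge 9/71 + 9/71 → 18/71
merge 10/71 + 11/71 → 21/71
merge 14/71 + 18/71 → 32/71
merge 18/71 + 21/71 → 39/71
merge 32/71 + 39/71 → 1
L = 5/71 + 11/71 + 18/71 + 21/71 + 32/71 + 39/71 + 1 = 197/71 ≈ 2.775 bits/symbol.

2.775 bits/symbol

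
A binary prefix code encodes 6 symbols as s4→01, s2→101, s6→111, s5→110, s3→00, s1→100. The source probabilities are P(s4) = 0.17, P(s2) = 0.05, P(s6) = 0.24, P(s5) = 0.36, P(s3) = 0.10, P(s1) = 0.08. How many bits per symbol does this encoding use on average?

2.73 bits/symbol

L̄ = Σ pᵢ·ℓᵢ = 0.17·2 + 0.05·3 + 0.24·3 + 0.36·3 + 0.10·2 + 0.08·3 = 2.73 bits/symbol.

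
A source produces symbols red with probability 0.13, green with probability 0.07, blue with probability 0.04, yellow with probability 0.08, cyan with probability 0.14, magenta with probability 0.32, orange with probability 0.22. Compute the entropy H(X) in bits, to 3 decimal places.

2.532 bits

H = −Σ pᵢ log₂ pᵢ.
−0.13·log₂(0.13) = 0.3826
−0.07·log₂(0.07) = 0.2686
−0.04·log₂(0.04) = 0.1858
−0.08·log₂(0.08) = 0.2915
−0.14·log₂(0.14) = 0.3971
−0.32·log₂(0.32) = 0.5260
−0.22·log₂(0.22) = 0.4806
Sum ≈ 2.5322 → 2.532 bits.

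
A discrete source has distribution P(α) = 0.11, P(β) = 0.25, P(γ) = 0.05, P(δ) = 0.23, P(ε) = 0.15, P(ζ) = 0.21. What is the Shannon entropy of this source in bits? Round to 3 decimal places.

2.437 bits

H = −Σ pᵢ log₂ pᵢ.
−0.11·log₂(0.11) = 0.3503
−0.25·log₂(0.25) = 0.5000
−0.05·log₂(0.05) = 0.2161
−0.23·log₂(0.23) = 0.4877
−0.15·log₂(0.15) = 0.4105
−0.21·log₂(0.21) = 0.4728
Sum ≈ 2.4374 → 2.437 bits.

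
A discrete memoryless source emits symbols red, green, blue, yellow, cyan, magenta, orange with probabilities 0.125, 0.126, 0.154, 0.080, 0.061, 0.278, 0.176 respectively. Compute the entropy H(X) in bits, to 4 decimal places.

2.6594 bits

H = −Σ pᵢ log₂ pᵢ.
−0.125·log₂(0.125) = 0.3750
−0.126·log₂(0.126) = 0.3766
−0.154·log₂(0.154) = 0.4156
−0.080·log₂(0.080) = 0.2915
−0.061·log₂(0.061) = 0.2461
−0.278·log₂(0.278) = 0.5134
−0.176·log₂(0.176) = 0.4411
Sum ≈ 2.6594 → 2.6594 bits.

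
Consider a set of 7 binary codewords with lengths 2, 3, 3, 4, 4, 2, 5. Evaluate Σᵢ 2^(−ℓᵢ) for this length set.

0.90625

With common denominator 2^5 = 32: Σ 2^(−ℓᵢ) = 8/32 + 4/32 + 4/32 + 2/32 + 2/32 + 8/32 + 1/32 = 29/32 = 0.90625.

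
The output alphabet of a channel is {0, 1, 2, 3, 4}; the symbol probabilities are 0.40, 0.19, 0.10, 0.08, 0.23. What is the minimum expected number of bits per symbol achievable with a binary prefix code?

Repeatedly combine the two least-probable nodes; the expected code length is the sum of the merged weights.
merge 2/25 + 1/10 → 9/50
merge 9/50 + 19/100 → 37/100
merge 23/100 + 37/100 → 3/5
merge 2/5 + 3/5 → 1
L = 9/50 + 37/100 + 3/5 + 1 = 43/20 = 2.15 bits/symbol.

2.15 bits/symbol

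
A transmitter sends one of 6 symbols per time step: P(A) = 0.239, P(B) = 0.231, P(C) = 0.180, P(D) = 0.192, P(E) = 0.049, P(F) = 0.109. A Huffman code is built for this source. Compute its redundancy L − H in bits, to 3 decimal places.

Entropy H = −Σ p log₂ p ≈ 2.4460 bits.
Huffman merges: 49/1000+109/1000→79/500; 79/500+9/50→169/500; 24/125+231/1000→423/1000; 239/1000+169/500→577/1000; 423/1000+577/1000→1. L = 312/125 ≈ 2.4960.
L − H = 2.4960 − 2.4460 = 0.050 bits.

0.050 bits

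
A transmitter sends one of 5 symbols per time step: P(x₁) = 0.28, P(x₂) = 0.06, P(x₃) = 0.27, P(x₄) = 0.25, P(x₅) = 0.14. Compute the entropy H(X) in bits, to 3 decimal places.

H = −Σ pᵢ log₂ pᵢ.
−0.28·log₂(0.28) = 0.5142
−0.06·log₂(0.06) = 0.2435
−0.27·log₂(0.27) = 0.5100
−0.25·log₂(0.25) = 0.5000
−0.14·log₂(0.14) = 0.3971
Sum ≈ 2.1649 → 2.165 bits.

2.165 bits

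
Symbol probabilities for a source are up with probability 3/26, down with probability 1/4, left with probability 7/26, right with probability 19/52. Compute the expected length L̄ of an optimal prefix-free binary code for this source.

Repeatedly combine the two least-probable nodes; the expected code length is the sum of the merged weights.
merge 3/26 + 1/4 → 19/52
merge 7/26 + 19/52 → 33/52
merge 19/52 + 33/52 → 1
L = 19/52 + 33/52 + 1 = 2 bits/symbol.

2 bits/symbol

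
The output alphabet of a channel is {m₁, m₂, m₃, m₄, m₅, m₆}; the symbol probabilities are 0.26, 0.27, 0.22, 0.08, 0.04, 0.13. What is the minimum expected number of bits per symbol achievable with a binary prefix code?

Repeatedly combine the two least-probable nodes; the expected code length is the sum of the merged weights.
merge 1/25 + 2/25 → 3/25
merge 3/25 + 13/100 → 1/4
merge 11/50 + 1/4 → 47/100
merge 13/50 + 27/100 → 53/100
merge 47/100 + 53/100 → 1
L = 3/25 + 1/4 + 47/100 + 53/100 + 1 = 237/100 = 2.37 bits/symbol.

2.37 bits/symbol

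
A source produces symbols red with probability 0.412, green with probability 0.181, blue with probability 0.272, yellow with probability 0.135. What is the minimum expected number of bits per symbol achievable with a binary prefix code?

1.904 bits/symbol

Repeatedly combine the two least-probable nodes; the expected code length is the sum of the merged weights.
merge 27/200 + 181/1000 → 79/250
merge 34/125 + 79/250 → 147/250
merge 103/250 + 147/250 → 1
L = 79/250 + 147/250 + 1 = 238/125 = 1.904 bits/symbol.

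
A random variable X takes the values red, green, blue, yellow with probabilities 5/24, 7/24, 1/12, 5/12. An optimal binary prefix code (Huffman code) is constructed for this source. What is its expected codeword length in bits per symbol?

1.875 bits/symbol

Repeatedly combine the two least-probable nodes; the expected code length is the sum of the merged weights.
merge 1/12 + 5/24 → 7/24
merge 7/24 + 7/24 → 7/12
merge 5/12 + 7/12 → 1
L = 7/24 + 7/12 + 1 = 15/8 = 1.875 bits/symbol.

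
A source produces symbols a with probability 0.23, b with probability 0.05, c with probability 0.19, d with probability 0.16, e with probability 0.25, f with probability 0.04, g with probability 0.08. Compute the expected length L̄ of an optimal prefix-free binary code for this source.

Repeatedly combine the two least-probable nodes; the expected code length is the sum of the merged weights.
merge 1/25 + 1/20 → 9/100
merge 2/25 + 9/100 → 17/100
merge 4/25 + 17/100 → 33/100
merge 19/100 + 23/100 → 21/50
merge 1/4 + 33/100 → 29/50
merge 21/50 + 29/50 → 1
L = 9/100 + 17/100 + 33/100 + 21/50 + 29/50 + 1 = 259/100 = 2.59 bits/symbol.

2.59 bits/symbol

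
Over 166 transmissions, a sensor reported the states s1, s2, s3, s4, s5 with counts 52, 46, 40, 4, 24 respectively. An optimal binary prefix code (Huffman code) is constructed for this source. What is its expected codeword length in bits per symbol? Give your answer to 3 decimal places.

2.169 bits/symbol

Probabilities are the counts divided by 166.
Repeatedly combine the two least-probable nodes; the expected code length is the sum of the merged weights.
merge 2/83 + 12/83 → 14/83
merge 14/83 + 20/83 → 34/83
merge 23/83 + 26/83 → 49/83
merge 34/83 + 49/83 → 1
L = 14/83 + 34/83 + 49/83 + 1 = 180/83 ≈ 2.169 bits/symbol.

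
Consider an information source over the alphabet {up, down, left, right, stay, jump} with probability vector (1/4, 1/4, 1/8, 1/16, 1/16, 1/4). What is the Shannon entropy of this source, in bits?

Each probability is a power of 1/2, so log₂(1/p) is an integer.
H = Σ p·log₂(1/p) = 1/4·2 + 1/4·2 + 1/8·3 + 1/16·4 + 1/16·4 + 1/4·2 = 2.375 bits.

2.375 bits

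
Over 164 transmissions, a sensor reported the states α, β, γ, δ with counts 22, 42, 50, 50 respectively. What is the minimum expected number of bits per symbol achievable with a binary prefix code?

2 bits/symbol

Probabilities are the counts divided by 164.
Repeatedly combine the two least-probable nodes; the expected code length is the sum of the merged weights.
merge 11/82 + 21/82 → 16/41
merge 25/82 + 25/82 → 25/41
merge 16/41 + 25/41 → 1
L = 16/41 + 25/41 + 1 = 2 bits/symbol.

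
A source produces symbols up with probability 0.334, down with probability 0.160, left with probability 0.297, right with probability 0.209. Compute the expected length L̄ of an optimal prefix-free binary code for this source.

Repeatedly combine the two least-probable nodes; the expected code length is the sum of the merged weights.
merge 4/25 + 209/1000 → 369/1000
merge 297/1000 + 167/500 → 631/1000
merge 369/1000 + 631/1000 → 1
L = 369/1000 + 631/1000 + 1 = 2 bits/symbol.

2 bits/symbol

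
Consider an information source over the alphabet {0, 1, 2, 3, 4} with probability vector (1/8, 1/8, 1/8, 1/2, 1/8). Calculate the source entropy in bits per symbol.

Each probability is a power of 1/2, so log₂(1/p) is an integer.
H = Σ p·log₂(1/p) = 1/8·3 + 1/8·3 + 1/8·3 + 1/2·1 + 1/8·3 = 2 bits.

2 bits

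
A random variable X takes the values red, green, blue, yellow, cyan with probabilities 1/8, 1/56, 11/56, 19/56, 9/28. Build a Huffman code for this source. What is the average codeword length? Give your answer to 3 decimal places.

2.143 bits/symbol

Repeatedly combine the two least-probable nodes; the expected code length is the sum of the merged weights.
merge 1/56 + 1/8 → 1/7
merge 1/7 + 11/56 → 19/56
merge 9/28 + 19/56 → 37/56
merge 19/56 + 37/56 → 1
L = 1/7 + 19/56 + 37/56 + 1 = 15/7 ≈ 2.143 bits/symbol.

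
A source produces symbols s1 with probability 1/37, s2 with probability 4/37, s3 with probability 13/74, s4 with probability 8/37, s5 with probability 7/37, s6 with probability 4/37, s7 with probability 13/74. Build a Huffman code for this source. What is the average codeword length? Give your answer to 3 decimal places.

2.730 bits/symbol

Repeatedly combine the two least-probable nodes; the expected code length is the sum of the merged weights.
merge 1/37 + 4/37 → 5/37
merge 4/37 + 5/37 → 9/37
merge 13/74 + 13/74 → 13/37
merge 7/37 + 8/37 → 15/37
merge 9/37 + 13/37 → 22/37
merge 15/37 + 22/37 → 1
L = 5/37 + 9/37 + 13/37 + 15/37 + 22/37 + 1 = 101/37 ≈ 2.730 bits/symbol.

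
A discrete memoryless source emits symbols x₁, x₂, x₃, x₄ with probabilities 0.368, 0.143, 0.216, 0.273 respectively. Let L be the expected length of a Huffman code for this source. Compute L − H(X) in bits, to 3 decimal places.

Entropy H = −Σ p log₂ p ≈ 1.9209 bits.
Huffman merges: 143/1000+27/125→359/1000; 273/1000+359/1000→79/125; 46/125+79/125→1. L = 1991/1000 ≈ 1.9910.
L − H = 1.9910 − 1.9209 = 0.070 bits.

0.070 bits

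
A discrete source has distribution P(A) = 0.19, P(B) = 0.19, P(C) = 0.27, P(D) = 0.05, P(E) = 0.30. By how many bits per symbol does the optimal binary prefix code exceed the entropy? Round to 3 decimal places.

0.082 bits

Entropy H = −Σ p log₂ p ≈ 2.1577 bits.
Huffman merges: 1/20+19/100→6/25; 19/100+6/25→43/100; 27/100+3/10→57/100; 43/100+57/100→1. L = 56/25 ≈ 2.2400.
L − H = 2.2400 − 2.1577 = 0.082 bits.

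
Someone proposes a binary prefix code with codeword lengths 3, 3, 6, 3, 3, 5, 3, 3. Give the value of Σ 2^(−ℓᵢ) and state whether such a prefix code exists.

With common denominator 2^6 = 64: Σ 2^(−ℓᵢ) = 8/64 + 8/64 + 1/64 + 8/64 + 8/64 + 2/64 + 8/64 + 8/64 = 51/64 = 0.796875.
Kraft's inequality requires Σ ≤ 1; here Σ = 0.796875 ≤ 1, so such a prefix code exists.

0.796875; yes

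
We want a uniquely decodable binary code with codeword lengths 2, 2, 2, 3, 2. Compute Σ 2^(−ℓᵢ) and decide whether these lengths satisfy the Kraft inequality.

1.125; no

With common denominator 2^3 = 8: Σ 2^(−ℓᵢ) = 2/8 + 2/8 + 2/8 + 1/8 + 2/8 = 9/8 = 1.125.
Kraft's inequality requires Σ ≤ 1; here Σ = 1.125 > 1, so no such prefix code exists.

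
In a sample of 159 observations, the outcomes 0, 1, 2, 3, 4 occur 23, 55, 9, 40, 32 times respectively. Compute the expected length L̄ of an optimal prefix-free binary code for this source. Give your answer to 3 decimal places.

Probabilities are the counts divided by 159.
Repeatedly combine the two least-probable nodes; the expected code length is the sum of the merged weights.
merge 3/53 + 23/159 → 32/159
merge 32/159 + 32/159 → 64/159
merge 40/159 + 55/159 → 95/159
merge 64/159 + 95/159 → 1
L = 32/159 + 64/159 + 95/159 + 1 = 350/159 ≈ 2.201 bits/symbol.

2.201 bits/symbol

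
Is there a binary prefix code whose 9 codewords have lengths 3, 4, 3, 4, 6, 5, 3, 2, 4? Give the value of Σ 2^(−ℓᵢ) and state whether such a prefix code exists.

With common denominator 2^6 = 64: Σ 2^(−ℓᵢ) = 8/64 + 4/64 + 8/64 + 4/64 + 1/64 + 2/64 + 8/64 + 16/64 + 4/64 = 55/64 = 0.859375.
Kraft's inequality requires Σ ≤ 1; here Σ = 0.859375 ≤ 1, so such a prefix code exists.

0.859375; yes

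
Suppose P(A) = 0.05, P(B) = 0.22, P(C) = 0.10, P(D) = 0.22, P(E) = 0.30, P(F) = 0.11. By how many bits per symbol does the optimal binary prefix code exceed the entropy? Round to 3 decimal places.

0.029 bits

Entropy H = −Σ p log₂ p ≈ 2.3808 bits.
Huffman merges: 1/20+1/10→3/20; 11/100+3/20→13/50; 11/50+11/50→11/25; 13/50+3/10→14/25; 11/25+14/25→1. L = 241/100 ≈ 2.4100.
L − H = 2.4100 − 2.3808 = 0.029 bits.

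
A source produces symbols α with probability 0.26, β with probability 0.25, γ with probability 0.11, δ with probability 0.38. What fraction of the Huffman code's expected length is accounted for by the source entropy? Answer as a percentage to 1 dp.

Entropy H = −Σ p log₂ p ≈ 1.8860 bits.
Huffman merges: 11/100+1/4→9/25; 13/50+9/25→31/50; 19/50+31/50→1. L = 99/50 ≈ 1.9800.
Efficiency = H/L = 1.8860/1.9800 = 95.3%.

95.3%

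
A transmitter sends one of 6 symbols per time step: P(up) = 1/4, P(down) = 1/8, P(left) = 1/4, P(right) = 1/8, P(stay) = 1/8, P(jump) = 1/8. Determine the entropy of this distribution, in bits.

Each probability is a power of 1/2, so log₂(1/p) is an integer.
H = Σ p·log₂(1/p) = 1/4·2 + 1/8·3 + 1/4·2 + 1/8·3 + 1/8·3 + 1/8·3 = 2.5 bits.

2.5 bits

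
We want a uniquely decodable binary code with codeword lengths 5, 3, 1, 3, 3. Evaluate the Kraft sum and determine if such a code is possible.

With common denominator 2^5 = 32: Σ 2^(−ℓᵢ) = 1/32 + 4/32 + 16/32 + 4/32 + 4/32 = 29/32 = 0.90625.
Kraft's inequality requires Σ ≤ 1; here Σ = 0.90625 ≤ 1, so such a prefix code exists.

0.90625; yes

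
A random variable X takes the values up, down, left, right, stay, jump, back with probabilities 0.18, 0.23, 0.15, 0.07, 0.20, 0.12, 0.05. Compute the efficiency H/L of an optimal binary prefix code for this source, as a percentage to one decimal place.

Entropy H = −Σ p log₂ p ≈ 2.6596 bits.
Huffman merges: 1/20+7/100→3/25; 3/25+3/25→6/25; 3/20+9/50→33/100; 1/5+23/100→43/100; 6/25+33/100→57/100; 43/100+57/100→1. L = 269/100 ≈ 2.6900.
Efficiency = H/L = 2.6596/2.6900 = 98.9%.

98.9%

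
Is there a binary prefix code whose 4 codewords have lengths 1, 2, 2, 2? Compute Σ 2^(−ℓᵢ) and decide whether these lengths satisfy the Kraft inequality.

1.25; no

With common denominator 2^2 = 4: Σ 2^(−ℓᵢ) = 2/4 + 1/4 + 1/4 + 1/4 = 5/4 = 1.25.
Kraft's inequality requires Σ ≤ 1; here Σ = 1.25 > 1, so no such prefix code exists.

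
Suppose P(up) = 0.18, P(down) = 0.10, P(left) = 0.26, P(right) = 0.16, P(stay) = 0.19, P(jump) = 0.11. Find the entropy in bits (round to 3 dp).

2.511 bits

H = −Σ pᵢ log₂ pᵢ.
−0.18·log₂(0.18) = 0.4453
−0.10·log₂(0.10) = 0.3322
−0.26·log₂(0.26) = 0.5053
−0.16·log₂(0.16) = 0.4230
−0.19·log₂(0.19) = 0.4552
−0.11·log₂(0.11) = 0.3503
Sum ≈ 2.5113 → 2.511 bits.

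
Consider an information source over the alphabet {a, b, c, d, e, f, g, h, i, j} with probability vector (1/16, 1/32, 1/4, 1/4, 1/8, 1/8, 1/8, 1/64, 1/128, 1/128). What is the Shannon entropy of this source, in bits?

Each probability is a power of 1/2, so log₂(1/p) is an integer.
H = Σ p·log₂(1/p) = 1/16·4 + 1/32·5 + 1/4·2 + 1/4·2 + 1/8·3 + 1/8·3 + 1/8·3 + 1/64·6 + 1/128·7 + 1/128·7 = 2.734375 bits.

2.734375 bits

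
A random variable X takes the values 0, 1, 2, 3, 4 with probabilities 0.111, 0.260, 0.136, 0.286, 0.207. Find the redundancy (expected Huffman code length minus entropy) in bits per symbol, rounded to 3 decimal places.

0.011 bits

Entropy H = −Σ p log₂ p ≈ 2.2356 bits.
Huffman merges: 111/1000+17/125→247/1000; 207/1000+247/1000→227/500; 13/50+143/500→273/500; 227/500+273/500→1. L = 2247/1000 ≈ 2.2470.
L − H = 2.2470 − 2.2356 = 0.011 bits.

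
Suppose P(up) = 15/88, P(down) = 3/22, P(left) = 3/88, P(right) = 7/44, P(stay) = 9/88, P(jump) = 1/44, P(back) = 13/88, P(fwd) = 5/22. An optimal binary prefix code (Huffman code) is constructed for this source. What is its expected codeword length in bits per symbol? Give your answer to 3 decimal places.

Repeatedly combine the two least-probable nodes; the expected code length is the sum of the merged weights.
merge 1/44 + 3/88 → 5/88
merge 5/88 + 9/88 → 7/44
merge 3/22 + 13/88 → 25/88
merge 7/44 + 7/44 → 7/22
merge 15/88 + 5/22 → 35/88
merge 25/88 + 7/22 → 53/88
merge 35/88 + 53/88 → 1
L = 5/88 + 7/44 + 25/88 + 7/22 + 35/88 + 53/88 + 1 = 31/11 ≈ 2.818 bits/symbol.

2.818 bits/symbol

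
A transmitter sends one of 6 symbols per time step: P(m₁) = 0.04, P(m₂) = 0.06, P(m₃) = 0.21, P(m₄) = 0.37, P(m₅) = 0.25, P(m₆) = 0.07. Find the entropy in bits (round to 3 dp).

2.201 bits

H = −Σ pᵢ log₂ pᵢ.
−0.04·log₂(0.04) = 0.1858
−0.06·log₂(0.06) = 0.2435
−0.21·log₂(0.21) = 0.4728
−0.37·log₂(0.37) = 0.5307
−0.25·log₂(0.25) = 0.5000
−0.07·log₂(0.07) = 0.2686
Sum ≈ 2.2014 → 2.201 bits.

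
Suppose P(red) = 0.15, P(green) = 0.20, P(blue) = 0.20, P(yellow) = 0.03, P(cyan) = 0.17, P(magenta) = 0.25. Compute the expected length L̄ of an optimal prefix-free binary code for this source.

2.53 bits/symbol

Repeatedly combine the two least-probable nodes; the expected code length is the sum of the merged weights.
merge 3/100 + 3/20 → 9/50
merge 17/100 + 9/50 → 7/20
merge 1/5 + 1/5 → 2/5
merge 1/4 + 7/20 → 3/5
merge 2/5 + 3/5 → 1
L = 9/50 + 7/20 + 2/5 + 3/5 + 1 = 253/100 = 2.53 bits/symbol.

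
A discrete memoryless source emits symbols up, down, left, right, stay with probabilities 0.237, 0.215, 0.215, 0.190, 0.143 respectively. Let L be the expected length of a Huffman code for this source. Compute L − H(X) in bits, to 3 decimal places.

Entropy H = −Σ p log₂ p ≈ 2.3023 bits.
Huffman merges: 143/1000+19/100→333/1000; 43/200+43/200→43/100; 237/1000+333/1000→57/100; 43/100+57/100→1. L = 2333/1000 ≈ 2.3330.
L − H = 2.3330 − 2.3023 = 0.031 bits.

0.031 bits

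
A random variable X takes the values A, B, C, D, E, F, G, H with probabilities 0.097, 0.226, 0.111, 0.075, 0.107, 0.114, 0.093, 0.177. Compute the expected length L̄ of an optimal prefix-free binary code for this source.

Repeatedly combine the two least-probable nodes; the expected code length is the sum of the merged weights.
merge 3/40 + 93/1000 → 21/125
merge 97/1000 + 107/1000 → 51/250
merge 111/1000 + 57/500 → 9/40
merge 21/125 + 177/1000 → 69/200
merge 51/250 + 9/40 → 429/1000
merge 113/500 + 69/200 → 571/1000
merge 429/1000 + 571/1000 → 1
L = 21/125 + 51/250 + 9/40 + 69/200 + 429/1000 + 571/1000 + 1 = 1471/500 = 2.942 bits/symbol.

2.942 bits/symbol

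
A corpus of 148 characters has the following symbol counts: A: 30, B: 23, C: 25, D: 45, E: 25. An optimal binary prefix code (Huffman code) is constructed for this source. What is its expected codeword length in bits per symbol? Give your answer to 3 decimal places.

2.324 bits/symbol

Probabilities are the counts divided by 148.
Repeatedly combine the two least-probable nodes; the expected code length is the sum of the merged weights.
merge 23/148 + 25/148 → 12/37
merge 25/148 + 15/74 → 55/148
merge 45/148 + 12/37 → 93/148
merge 55/148 + 93/148 → 1
L = 12/37 + 55/148 + 93/148 + 1 = 86/37 ≈ 2.324 bits/symbol.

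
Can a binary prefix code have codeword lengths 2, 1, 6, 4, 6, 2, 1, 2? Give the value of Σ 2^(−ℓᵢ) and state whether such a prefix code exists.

1.84375; no

With common denominator 2^6 = 64: Σ 2^(−ℓᵢ) = 16/64 + 32/64 + 1/64 + 4/64 + 1/64 + 16/64 + 32/64 + 16/64 = 118/64 = 1.84375.
Kraft's inequality requires Σ ≤ 1; here Σ = 1.84375 > 1, so no such prefix code exists.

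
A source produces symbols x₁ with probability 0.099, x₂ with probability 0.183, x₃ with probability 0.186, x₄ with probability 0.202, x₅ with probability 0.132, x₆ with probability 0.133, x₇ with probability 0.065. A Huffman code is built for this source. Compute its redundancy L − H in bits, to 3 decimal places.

0.051 bits

Entropy H = −Σ p log₂ p ≈ 2.7252 bits.
Huffman merges: 13/200+99/1000→41/250; 33/250+133/1000→53/200; 41/250+183/1000→347/1000; 93/500+101/500→97/250; 53/200+347/1000→153/250; 97/250+153/250→1. L = 347/125 ≈ 2.7760.
L − H = 2.7760 − 2.7252 = 0.051 bits.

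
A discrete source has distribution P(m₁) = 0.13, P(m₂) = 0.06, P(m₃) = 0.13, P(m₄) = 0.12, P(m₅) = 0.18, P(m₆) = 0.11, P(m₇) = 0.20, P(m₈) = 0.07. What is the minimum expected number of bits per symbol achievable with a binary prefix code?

2.93 bits/symbol

Repeatedly combine the two least-probable nodes; the expected code length is the sum of the merged weights.
merge 3/50 + 7/100 → 13/100
merge 11/100 + 3/25 → 23/100
merge 13/100 + 13/100 → 13/50
merge 13/100 + 9/50 → 31/100
merge 1/5 + 23/100 → 43/100
merge 13/50 + 31/100 → 57/100
merge 43/100 + 57/100 → 1
L = 13/100 + 23/100 + 13/50 + 31/100 + 43/100 + 57/100 + 1 = 293/100 = 2.93 bits/symbol.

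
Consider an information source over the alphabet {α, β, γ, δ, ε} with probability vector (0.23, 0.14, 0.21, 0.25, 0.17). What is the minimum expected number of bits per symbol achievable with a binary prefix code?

2.31 bits/symbol

Repeatedly combine the two least-probable nodes; the expected code length is the sum of the merged weights.
merge 7/50 + 17/100 → 31/100
merge 21/100 + 23/100 → 11/25
merge 1/4 + 31/100 → 14/25
merge 11/25 + 14/25 → 1
L = 31/100 + 11/25 + 14/25 + 1 = 231/100 = 2.31 bits/symbol.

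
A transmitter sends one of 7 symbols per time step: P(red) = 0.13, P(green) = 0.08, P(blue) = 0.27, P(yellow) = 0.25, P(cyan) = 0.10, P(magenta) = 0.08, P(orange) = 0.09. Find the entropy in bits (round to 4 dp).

H = −Σ pᵢ log₂ pᵢ.
−0.13·log₂(0.13) = 0.3826
−0.08·log₂(0.08) = 0.2915
−0.27·log₂(0.27) = 0.5100
−0.25·log₂(0.25) = 0.5000
−0.10·log₂(0.10) = 0.3322
−0.08·log₂(0.08) = 0.2915
−0.09·log₂(0.09) = 0.3127
Sum ≈ 2.6205 → 2.6205 bits.

2.6205 bits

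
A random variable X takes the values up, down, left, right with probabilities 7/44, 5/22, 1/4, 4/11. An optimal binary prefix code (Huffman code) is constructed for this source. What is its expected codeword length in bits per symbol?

Repeatedly combine the two least-probable nodes; the expected code length is the sum of the merged weights.
merge 7/44 + 5/22 → 17/44
merge 1/4 + 4/11 → 27/44
merge 17/44 + 27/44 → 1
L = 17/44 + 27/44 + 1 = 2 bits/symbol.

2 bits/symbol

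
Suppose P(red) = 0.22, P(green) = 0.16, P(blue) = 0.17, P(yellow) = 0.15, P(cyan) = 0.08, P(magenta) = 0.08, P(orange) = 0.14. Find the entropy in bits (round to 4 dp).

H = −Σ pᵢ log₂ pᵢ.
−0.22·log₂(0.22) = 0.4806
−0.16·log₂(0.16) = 0.4230
−0.17·log₂(0.17) = 0.4346
−0.15·log₂(0.15) = 0.4105
−0.08·log₂(0.08) = 0.2915
−0.08·log₂(0.08) = 0.2915
−0.14·log₂(0.14) = 0.3971
Sum ≈ 2.7288 → 2.7288 bits.

2.7288 bits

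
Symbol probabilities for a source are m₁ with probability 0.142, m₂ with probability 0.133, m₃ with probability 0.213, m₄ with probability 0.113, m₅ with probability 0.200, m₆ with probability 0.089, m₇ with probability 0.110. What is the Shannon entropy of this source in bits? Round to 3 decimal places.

H = −Σ pᵢ log₂ pᵢ.
−0.142·log₂(0.142) = 0.3999
−0.133·log₂(0.133) = 0.3871
−0.213·log₂(0.213) = 0.4752
−0.113·log₂(0.113) = 0.3555
−0.200·log₂(0.200) = 0.4644
−0.089·log₂(0.089) = 0.3106
−0.110·log₂(0.110) = 0.3503
Sum ≈ 2.7429 → 2.743 bits.

2.743 bits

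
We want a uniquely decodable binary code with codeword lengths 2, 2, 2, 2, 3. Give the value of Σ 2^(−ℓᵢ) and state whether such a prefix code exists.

1.125; no

With common denominator 2^3 = 8: Σ 2^(−ℓᵢ) = 2/8 + 2/8 + 2/8 + 2/8 + 1/8 = 9/8 = 1.125.
Kraft's inequality requires Σ ≤ 1; here Σ = 1.125 > 1, so no such prefix code exists.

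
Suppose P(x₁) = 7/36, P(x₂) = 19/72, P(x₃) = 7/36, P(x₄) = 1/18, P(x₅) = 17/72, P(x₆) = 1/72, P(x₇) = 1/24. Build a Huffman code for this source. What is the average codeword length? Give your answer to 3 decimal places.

Repeatedly combine the two least-probable nodes; the expected code length is the sum of the merged weights.
merge 1/72 + 1/24 → 1/18
merge 1/18 + 1/18 → 1/9
merge 1/9 + 7/36 → 11/36
merge 7/36 + 17/72 → 31/72
merge 19/72 + 11/36 → 41/72
merge 31/72 + 41/72 → 1
L = 1/18 + 1/9 + 11/36 + 31/72 + 41/72 + 1 = 89/36 ≈ 2.472 bits/symbol.

2.472 bits/symbol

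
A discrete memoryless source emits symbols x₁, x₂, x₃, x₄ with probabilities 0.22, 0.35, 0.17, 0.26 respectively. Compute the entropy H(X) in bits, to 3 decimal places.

H = −Σ pᵢ log₂ pᵢ.
−0.22·log₂(0.22) = 0.4806
−0.35·log₂(0.35) = 0.5301
−0.17·log₂(0.17) = 0.4346
−0.26·log₂(0.26) = 0.5053
Sum ≈ 1.9505 → 1.951 bits.

1.951 bits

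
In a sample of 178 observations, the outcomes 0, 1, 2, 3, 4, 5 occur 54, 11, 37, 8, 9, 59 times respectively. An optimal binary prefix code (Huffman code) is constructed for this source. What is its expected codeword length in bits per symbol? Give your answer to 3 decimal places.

Probabilities are the counts divided by 178.
Repeatedly combine the two least-probable nodes; the expected code length is the sum of the merged weights.
merge 4/89 + 9/178 → 17/178
merge 11/178 + 17/178 → 14/89
merge 14/89 + 37/178 → 65/178
merge 27/89 + 59/178 → 113/178
merge 65/178 + 113/178 → 1
L = 17/178 + 14/89 + 65/178 + 113/178 + 1 = 401/178 ≈ 2.253 bits/symbol.

2.253 bits/symbol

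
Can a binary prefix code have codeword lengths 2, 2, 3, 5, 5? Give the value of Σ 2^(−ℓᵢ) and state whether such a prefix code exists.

With common denominator 2^5 = 32: Σ 2^(−ℓᵢ) = 8/32 + 8/32 + 4/32 + 1/32 + 1/32 = 22/32 = 0.6875.
Kraft's inequality requires Σ ≤ 1; here Σ = 0.6875 ≤ 1, so such a prefix code exists.

0.6875; yes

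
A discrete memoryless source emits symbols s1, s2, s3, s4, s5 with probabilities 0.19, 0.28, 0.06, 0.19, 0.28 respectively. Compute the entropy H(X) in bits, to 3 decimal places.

2.182 bits

H = −Σ pᵢ log₂ pᵢ.
−0.19·log₂(0.19) = 0.4552
−0.28·log₂(0.28) = 0.5142
−0.06·log₂(0.06) = 0.2435
−0.19·log₂(0.19) = 0.4552
−0.28·log₂(0.28) = 0.5142
Sum ≈ 2.1824 → 2.182 bits.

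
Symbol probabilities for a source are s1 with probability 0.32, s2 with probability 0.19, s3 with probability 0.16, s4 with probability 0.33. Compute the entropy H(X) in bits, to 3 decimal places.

H = −Σ pᵢ log₂ pᵢ.
−0.32·log₂(0.32) = 0.5260
−0.19·log₂(0.19) = 0.4552
−0.16·log₂(0.16) = 0.4230
−0.33·log₂(0.33) = 0.5278
Sum ≈ 1.9321 → 1.932 bits.

1.932 bits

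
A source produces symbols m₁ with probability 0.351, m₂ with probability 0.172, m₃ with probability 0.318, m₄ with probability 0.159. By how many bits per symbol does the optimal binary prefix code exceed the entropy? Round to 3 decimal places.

Entropy H = −Σ p log₂ p ≈ 1.9144 bits.
Huffman merges: 159/1000+43/250→331/1000; 159/500+331/1000→649/1000; 351/1000+649/1000→1. L = 99/50 ≈ 1.9800.
L − H = 1.9800 − 1.9144 = 0.066 bits.

0.066 bits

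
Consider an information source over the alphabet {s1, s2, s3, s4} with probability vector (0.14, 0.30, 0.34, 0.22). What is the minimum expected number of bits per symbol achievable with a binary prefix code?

2 bits/symbol

Repeatedly combine the two least-probable nodes; the expected code length is the sum of the merged weights.
merge 7/50 + 11/50 → 9/25
merge 3/10 + 17/50 → 16/25
merge 9/25 + 16/25 → 1
L = 9/25 + 16/25 + 1 = 2 bits/symbol.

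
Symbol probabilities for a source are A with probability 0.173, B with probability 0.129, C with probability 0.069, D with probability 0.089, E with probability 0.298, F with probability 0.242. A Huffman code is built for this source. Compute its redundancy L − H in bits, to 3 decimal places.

Entropy H = −Σ p log₂ p ≈ 2.4116 bits.
Huffman merges: 69/1000+89/1000→79/500; 129/1000+79/500→287/1000; 173/1000+121/500→83/200; 287/1000+149/500→117/200; 83/200+117/200→1. L = 489/200 ≈ 2.4450.
L − H = 2.4450 − 2.4116 = 0.033 bits.

0.033 bits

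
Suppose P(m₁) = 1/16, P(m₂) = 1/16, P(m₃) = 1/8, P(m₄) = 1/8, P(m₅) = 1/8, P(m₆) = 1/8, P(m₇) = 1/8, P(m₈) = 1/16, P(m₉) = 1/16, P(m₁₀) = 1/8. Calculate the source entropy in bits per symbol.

3.25 bits

Each probability is a power of 1/2, so log₂(1/p) is an integer.
H = Σ p·log₂(1/p) = 1/16·4 + 1/16·4 + 1/8·3 + 1/8·3 + 1/8·3 + 1/8·3 + 1/8·3 + 1/16·4 + 1/16·4 + 1/8·3 = 3.25 bits.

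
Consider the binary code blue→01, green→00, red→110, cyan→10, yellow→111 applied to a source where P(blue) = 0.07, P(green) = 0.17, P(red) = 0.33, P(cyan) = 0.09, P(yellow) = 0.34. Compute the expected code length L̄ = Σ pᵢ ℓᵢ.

2.67 bits/symbol

L̄ = Σ pᵢ·ℓᵢ = 0.07·2 + 0.17·2 + 0.33·3 + 0.09·2 + 0.34·3 = 2.67 bits/symbol.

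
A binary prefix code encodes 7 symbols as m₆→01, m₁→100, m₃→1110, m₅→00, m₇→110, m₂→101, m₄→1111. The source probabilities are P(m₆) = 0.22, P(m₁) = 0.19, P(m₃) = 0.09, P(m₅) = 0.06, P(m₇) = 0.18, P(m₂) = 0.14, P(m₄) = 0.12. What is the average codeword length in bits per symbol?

L̄ = Σ pᵢ·ℓᵢ = 0.22·2 + 0.19·3 + 0.09·4 + 0.06·2 + 0.18·3 + 0.14·3 + 0.12·4 = 2.93 bits/symbol.

2.93 bits/symbol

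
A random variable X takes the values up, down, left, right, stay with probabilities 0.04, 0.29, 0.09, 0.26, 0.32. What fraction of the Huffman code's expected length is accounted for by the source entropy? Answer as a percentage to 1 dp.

Entropy H = −Σ p log₂ p ≈ 2.0476 bits.
Huffman merges: 1/25+9/100→13/100; 13/100+13/50→39/100; 29/100+8/25→61/100; 39/100+61/100→1. L = 213/100 ≈ 2.1300.
Efficiency = H/L = 2.0476/2.1300 = 96.1%.

96.1%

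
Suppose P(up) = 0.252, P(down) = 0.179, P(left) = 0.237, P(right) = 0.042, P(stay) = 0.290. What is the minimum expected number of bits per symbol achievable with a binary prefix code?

Repeatedly combine the two least-probable nodes; the expected code length is the sum of the merged weights.
merge 21/500 + 179/1000 → 221/1000
merge 221/1000 + 237/1000 → 229/500
merge 63/250 + 29/100 → 271/500
merge 229/500 + 271/500 → 1
L = 221/1000 + 229/500 + 271/500 + 1 = 2221/1000 = 2.221 bits/symbol.

2.221 bits/symbol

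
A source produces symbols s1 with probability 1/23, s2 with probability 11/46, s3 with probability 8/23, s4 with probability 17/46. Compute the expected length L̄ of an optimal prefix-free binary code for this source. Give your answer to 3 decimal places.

1.913 bits/symbol

Repeatedly combine the two least-probable nodes; the expected code length is the sum of the merged weights.
merge 1/23 + 11/46 → 13/46
merge 13/46 + 8/23 → 29/46
merge 17/46 + 29/46 → 1
L = 13/46 + 29/46 + 1 = 44/23 ≈ 1.913 bits/symbol.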